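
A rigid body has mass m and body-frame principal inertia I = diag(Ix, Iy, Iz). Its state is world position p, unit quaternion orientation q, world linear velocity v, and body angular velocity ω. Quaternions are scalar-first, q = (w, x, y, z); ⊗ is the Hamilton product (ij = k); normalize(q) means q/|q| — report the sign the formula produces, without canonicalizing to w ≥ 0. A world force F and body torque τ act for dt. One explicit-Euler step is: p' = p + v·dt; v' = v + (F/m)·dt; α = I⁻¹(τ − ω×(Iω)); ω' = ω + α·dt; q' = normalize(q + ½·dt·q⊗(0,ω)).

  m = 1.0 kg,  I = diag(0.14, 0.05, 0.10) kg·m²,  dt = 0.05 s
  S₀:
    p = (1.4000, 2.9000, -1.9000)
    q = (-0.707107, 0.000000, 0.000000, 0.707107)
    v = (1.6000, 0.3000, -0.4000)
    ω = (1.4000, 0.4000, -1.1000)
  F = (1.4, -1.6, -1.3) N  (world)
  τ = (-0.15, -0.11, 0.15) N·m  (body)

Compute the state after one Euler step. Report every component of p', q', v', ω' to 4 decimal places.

ω×(Iω) gyroscopic = (-0.0220, -0.0616, -0.0504)
α = I⁻¹(τ − ω×Iω) = (-0.9143, -0.9680, 2.0040)
new body rate ω' = (1.3543, 0.3516, -0.9998)
2q̇ = q⊗(0,ω) = (0.7778177, -1.2727926, 0.7071070, 0.7778177)
updated quaternion q' = (-0.6869, -0.0318, 0.0177, 0.7258)
p + v·dt = (1.4800, 2.9150, -1.9200)
v + (F/m)dt = (1.6700, 0.2200, -0.4650)

p' = (1.4800, 2.9150, -1.9200)
q' = (-0.6869, -0.0318, 0.0177, 0.7258)
v' = (1.6700, 0.2200, -0.4650)
ω' = (1.3543, 0.3516, -0.9998)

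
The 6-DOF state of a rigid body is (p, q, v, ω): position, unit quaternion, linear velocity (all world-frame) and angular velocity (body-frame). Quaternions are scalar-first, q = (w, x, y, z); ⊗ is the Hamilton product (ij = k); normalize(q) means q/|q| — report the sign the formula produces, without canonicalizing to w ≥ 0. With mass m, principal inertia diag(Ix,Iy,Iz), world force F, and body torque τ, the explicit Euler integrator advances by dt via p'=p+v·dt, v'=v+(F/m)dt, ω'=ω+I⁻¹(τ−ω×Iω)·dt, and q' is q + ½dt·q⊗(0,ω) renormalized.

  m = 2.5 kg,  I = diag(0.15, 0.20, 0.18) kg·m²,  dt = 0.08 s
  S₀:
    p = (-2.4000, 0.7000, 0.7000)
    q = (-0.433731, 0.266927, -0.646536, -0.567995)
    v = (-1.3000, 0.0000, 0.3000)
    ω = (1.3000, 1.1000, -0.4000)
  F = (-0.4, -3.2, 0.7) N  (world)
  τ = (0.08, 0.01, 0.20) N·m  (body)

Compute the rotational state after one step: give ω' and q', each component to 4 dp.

(τ − ω×Iω)/I = (0.4747, -0.0280, 0.7139)
ω + α·dt = (1.3380, 1.0978, -0.3429)
q⊗(0,ω) = (0.1369865, 0.3195586, -1.1087268, 1.3076089)
updated quaternion q' = (-0.4272, 0.2790, -0.6892, -0.5144)

ω' = (1.3380, 1.0978, -0.3429)
q' = (-0.4272, 0.2790, -0.6892, -0.5144)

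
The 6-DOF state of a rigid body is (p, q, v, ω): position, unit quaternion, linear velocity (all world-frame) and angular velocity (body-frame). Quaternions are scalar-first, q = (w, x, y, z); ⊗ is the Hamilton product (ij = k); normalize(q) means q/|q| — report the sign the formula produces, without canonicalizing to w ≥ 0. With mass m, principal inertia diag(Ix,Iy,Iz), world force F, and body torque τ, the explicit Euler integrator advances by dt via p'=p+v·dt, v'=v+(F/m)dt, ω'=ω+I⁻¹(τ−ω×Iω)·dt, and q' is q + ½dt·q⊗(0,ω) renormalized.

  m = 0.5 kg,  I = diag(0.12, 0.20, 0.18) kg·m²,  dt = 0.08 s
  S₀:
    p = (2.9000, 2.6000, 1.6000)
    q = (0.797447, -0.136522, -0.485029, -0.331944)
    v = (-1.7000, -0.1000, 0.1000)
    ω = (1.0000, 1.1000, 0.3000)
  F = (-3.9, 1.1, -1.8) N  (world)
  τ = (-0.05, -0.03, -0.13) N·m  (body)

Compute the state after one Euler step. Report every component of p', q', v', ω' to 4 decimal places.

p' = (2.7640, 2.5920, 1.6080)
q' = (0.8267, -0.0957, -0.4607, -0.3084)
v' = (-2.3240, 0.0760, -0.1880)
ω' = (0.9711, 1.0952, 0.2031)

a = (-7.8000, 2.2000, -3.6000)
p + v·dt = (2.7640, 2.5920, 1.6080)
v + (F/m)dt = (-2.3240, 0.0760, -0.1880)
precession coupling ω×(Iω) = (-0.0066, -0.0180, 0.0880)
angular accel α = (-0.3617, -0.0600, -1.2111)
ω + α·dt = (0.9711, 1.0952, 0.2031)
q⊗(0,ω) = (0.7696371, 1.0170767, 0.5862043, 0.5740889)
q + ½dt·q⊗(0,ω), renormalized = (0.8267, -0.0957, -0.4607, -0.3084)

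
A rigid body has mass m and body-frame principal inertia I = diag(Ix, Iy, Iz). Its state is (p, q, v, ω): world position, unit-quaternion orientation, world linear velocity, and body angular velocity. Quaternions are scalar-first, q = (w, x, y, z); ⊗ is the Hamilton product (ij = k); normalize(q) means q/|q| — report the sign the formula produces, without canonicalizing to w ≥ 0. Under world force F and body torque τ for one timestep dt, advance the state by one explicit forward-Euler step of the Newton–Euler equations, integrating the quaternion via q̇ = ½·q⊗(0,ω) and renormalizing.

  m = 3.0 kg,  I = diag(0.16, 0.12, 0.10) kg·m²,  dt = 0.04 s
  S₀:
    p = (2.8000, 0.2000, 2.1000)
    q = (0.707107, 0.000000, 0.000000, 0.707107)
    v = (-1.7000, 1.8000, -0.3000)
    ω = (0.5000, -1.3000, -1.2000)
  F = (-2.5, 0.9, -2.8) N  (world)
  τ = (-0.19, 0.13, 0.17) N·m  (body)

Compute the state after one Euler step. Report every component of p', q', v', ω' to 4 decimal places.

p + v·dt = (2.7320, 0.2720, 2.0880)
v + (F/m)dt = (-1.7333, 1.8120, -0.3373)
(τ − ω×Iω)/I = (-0.9925, 1.3833, 1.4400)
ω' = ω + α·dt = (0.4603, -1.2447, -1.1424)
2q̇ = q⊗(0,ω) = (0.8485284, 1.2727926, -0.5656856, -0.8485284)
q' = normalize(q + ½dt·q⊗(0,ω)) = (0.7236, 0.0254, -0.0113, 0.6897)

p' = (2.7320, 0.2720, 2.0880)
q' = (0.7236, 0.0254, -0.0113, 0.6897)
v' = (-1.7333, 1.8120, -0.3373)
ω' = (0.4603, -1.2447, -1.1424)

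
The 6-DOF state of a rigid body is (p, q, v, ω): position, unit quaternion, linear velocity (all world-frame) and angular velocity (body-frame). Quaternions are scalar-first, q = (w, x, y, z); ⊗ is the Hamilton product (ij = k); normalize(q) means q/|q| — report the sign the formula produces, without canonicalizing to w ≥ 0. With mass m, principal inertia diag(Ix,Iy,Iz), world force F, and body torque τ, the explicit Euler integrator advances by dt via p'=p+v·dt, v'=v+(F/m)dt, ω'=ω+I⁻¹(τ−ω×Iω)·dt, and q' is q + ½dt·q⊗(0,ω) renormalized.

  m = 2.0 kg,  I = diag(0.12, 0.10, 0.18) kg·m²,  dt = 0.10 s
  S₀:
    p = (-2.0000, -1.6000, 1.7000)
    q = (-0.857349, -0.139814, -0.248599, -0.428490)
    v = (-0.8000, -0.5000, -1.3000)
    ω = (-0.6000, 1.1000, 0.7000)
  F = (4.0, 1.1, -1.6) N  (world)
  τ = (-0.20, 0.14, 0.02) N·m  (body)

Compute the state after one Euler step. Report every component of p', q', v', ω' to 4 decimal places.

p' = (-2.0800, -1.6500, 1.5700)
q' = (-0.8307, -0.0990, -0.2773, -0.4724)
v' = (-0.6000, -0.4450, -1.3800)
ω' = (-0.8180, 1.2148, 0.7038)

a = F/m = (2.0000, 0.5500, -0.8000)
p' = p + v·dt = (-2.0800, -1.6500, 1.5700)
v' = v + a·dt = (-0.6000, -0.4450, -1.3800)
gyro term ω×Iω = (0.0616, 0.0252, 0.0132)
α = I⁻¹(τ − ω×Iω) = (-2.1800, 1.1480, 0.0378)
ω' = ω + α·dt = (-0.8180, 1.2148, 0.7038)
2q̇ = q⊗(0,ω) = (0.4895135, 0.8117291, -0.5881201, -0.9030991)
updated quaternion q' = (-0.8307, -0.0990, -0.2773, -0.4724)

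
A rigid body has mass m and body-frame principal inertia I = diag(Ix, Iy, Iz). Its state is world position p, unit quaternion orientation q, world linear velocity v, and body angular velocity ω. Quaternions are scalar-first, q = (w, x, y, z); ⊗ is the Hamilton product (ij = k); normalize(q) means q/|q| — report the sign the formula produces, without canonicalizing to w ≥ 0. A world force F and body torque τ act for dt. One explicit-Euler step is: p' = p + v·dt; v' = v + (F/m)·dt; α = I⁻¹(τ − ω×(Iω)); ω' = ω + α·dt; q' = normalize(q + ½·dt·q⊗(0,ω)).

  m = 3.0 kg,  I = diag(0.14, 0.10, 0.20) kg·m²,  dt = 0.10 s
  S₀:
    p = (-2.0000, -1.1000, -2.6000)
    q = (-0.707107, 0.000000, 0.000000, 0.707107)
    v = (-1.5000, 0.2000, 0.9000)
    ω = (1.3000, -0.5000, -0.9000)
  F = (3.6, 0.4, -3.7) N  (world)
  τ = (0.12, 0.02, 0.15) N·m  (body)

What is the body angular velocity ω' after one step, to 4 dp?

ω' = (1.3536, -0.5502, -0.8380)

angular accel α = (0.5357, -0.5020, 0.6200)
ω' = ω + α·dt = (1.3536, -0.5502, -0.8380)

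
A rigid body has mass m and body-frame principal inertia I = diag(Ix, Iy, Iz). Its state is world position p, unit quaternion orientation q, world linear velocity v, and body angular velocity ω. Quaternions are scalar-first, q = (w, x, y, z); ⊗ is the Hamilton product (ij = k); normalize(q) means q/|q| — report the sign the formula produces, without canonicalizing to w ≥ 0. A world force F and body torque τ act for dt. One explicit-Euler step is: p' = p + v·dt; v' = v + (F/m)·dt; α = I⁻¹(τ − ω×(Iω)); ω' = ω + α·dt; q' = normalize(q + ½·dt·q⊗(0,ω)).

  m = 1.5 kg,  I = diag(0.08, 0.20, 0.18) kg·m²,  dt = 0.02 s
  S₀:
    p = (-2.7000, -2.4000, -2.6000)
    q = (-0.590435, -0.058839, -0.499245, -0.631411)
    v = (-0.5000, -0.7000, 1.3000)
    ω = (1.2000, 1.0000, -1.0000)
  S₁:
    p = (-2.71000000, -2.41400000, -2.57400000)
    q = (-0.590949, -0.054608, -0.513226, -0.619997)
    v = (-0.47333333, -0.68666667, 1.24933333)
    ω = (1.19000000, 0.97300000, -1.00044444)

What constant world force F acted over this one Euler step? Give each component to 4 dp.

F = (2.0000, 1.0000, -3.8000)

v₁ − v₀ = (0.02666667, 0.01333333, -0.05066667)
m·(v₁−v₀)/dt = (2.0000, 1.0000, -3.8000)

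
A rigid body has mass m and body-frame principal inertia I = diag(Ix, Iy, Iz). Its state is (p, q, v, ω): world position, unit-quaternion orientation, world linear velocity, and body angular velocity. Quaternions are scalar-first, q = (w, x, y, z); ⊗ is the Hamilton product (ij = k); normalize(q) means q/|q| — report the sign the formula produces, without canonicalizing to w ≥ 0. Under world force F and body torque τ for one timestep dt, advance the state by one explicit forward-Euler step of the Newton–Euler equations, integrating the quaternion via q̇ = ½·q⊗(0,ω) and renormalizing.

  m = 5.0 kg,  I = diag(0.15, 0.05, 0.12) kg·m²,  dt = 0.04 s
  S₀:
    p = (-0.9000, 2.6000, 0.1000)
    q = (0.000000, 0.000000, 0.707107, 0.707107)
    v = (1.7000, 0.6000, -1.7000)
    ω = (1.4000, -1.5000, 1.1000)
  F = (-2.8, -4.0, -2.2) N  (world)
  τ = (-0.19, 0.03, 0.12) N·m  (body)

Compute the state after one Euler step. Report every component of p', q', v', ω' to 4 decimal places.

p' = (-0.8320, 2.6240, 0.0320)
q' = (0.0057, 0.0367, 0.7261, 0.6866)
v' = (1.6776, 0.5680, -1.7176)
ω' = (1.3801, -1.5130, 1.0700)

p' = p + v·dt = (-0.8320, 2.6240, 0.0320)
v' = v + a·dt = (1.6776, 0.5680, -1.7176)
α = I⁻¹(τ − ω×Iω) = (-0.4967, -0.3240, -0.7500)
ω' = ω + α·dt = (1.3801, -1.5130, 1.0700)
2q̇ = q⊗(0,ω) = (0.2828428, 1.8384782, 0.9899498, -0.9899498)
q + ½dt·q⊗(0,ω), renormalized = (0.0057, 0.0367, 0.7261, 0.6866)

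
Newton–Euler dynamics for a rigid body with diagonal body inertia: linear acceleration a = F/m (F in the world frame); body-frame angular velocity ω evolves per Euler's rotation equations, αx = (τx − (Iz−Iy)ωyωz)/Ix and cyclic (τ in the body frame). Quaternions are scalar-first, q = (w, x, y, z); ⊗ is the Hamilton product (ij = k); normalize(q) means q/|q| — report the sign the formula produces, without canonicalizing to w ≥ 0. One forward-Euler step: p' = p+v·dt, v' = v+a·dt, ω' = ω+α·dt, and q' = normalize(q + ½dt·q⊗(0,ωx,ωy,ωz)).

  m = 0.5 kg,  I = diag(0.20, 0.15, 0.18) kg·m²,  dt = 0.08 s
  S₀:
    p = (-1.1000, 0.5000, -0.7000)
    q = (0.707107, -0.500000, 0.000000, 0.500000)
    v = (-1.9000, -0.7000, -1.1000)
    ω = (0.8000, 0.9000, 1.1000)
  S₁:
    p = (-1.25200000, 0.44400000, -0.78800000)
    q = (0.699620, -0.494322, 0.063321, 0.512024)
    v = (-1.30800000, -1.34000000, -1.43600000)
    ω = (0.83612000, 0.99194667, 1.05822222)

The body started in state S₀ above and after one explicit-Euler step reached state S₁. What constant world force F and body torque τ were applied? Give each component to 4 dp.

F = (3.7000, -4.0000, -2.1000)
τ = (0.1200, 0.1900, -0.1300)

v₁ − v₀ = (0.59200000, -0.64000000, -0.33600000)
F = m·Δv/dt = (3.7000, -4.0000, -2.1000)
ω₁ − ω₀ = (0.03612000, 0.09194667, -0.04177778)
applied torque τ = (0.1200, 0.1900, -0.1300)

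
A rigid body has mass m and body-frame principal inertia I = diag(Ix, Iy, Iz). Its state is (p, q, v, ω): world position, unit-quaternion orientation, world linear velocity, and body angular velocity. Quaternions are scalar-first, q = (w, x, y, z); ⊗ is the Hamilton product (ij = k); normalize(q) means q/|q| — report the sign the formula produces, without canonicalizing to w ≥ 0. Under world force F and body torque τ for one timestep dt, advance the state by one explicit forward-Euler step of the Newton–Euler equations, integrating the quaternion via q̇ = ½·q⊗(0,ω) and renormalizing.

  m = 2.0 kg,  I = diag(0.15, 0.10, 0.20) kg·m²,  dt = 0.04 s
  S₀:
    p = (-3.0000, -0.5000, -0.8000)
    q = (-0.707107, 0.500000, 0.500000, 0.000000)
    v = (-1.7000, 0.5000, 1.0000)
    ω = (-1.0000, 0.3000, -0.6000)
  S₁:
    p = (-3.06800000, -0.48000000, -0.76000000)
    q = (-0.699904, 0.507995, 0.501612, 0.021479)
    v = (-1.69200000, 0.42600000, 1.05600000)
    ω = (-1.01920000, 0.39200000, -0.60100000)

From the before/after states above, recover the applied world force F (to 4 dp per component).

Δv = v₁−v₀ = (0.00800000, -0.07400000, 0.05600000)
applied force F = (0.4000, -3.7000, 2.8000)

F = (0.4000, -3.7000, 2.8000)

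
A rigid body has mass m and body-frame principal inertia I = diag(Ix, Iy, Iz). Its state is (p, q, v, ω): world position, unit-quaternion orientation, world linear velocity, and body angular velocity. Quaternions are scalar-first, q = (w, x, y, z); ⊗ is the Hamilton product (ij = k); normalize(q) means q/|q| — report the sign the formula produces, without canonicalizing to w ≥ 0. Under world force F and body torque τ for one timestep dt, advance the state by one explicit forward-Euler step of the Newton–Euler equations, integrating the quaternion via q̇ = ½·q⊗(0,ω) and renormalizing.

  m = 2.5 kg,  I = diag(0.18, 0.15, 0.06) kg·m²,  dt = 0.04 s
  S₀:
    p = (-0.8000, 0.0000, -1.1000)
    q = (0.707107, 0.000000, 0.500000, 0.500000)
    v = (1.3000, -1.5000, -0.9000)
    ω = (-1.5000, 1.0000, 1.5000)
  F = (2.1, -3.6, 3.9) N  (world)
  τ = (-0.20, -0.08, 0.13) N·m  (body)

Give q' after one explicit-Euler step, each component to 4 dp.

q' = (0.6814, -0.0162, 0.4986, 0.5356)

q⊗(0,ω) = (-1.2500000, -0.8106605, -0.0428930, 1.8106605)
q + ½dt·q⊗(0,ω), renormalized = (0.6814, -0.0162, 0.4986, 0.5356)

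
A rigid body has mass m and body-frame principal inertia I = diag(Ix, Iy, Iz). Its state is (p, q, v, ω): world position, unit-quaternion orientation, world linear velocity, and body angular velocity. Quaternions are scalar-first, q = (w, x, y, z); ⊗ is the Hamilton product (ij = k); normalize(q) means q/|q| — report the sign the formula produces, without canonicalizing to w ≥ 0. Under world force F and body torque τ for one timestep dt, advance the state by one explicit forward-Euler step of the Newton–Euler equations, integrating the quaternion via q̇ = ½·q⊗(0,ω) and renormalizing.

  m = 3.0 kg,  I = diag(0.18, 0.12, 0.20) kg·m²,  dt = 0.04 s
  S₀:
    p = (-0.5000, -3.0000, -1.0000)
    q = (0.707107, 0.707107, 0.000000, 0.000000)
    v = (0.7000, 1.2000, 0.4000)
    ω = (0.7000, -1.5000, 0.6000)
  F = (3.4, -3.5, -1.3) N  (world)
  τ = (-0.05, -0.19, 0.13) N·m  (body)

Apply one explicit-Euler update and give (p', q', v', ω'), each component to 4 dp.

a = (1.1333, -1.1667, -0.4333)
new position p' = (-0.4720, -2.9520, -0.9840)
v' = v + a·dt = (0.7453, 1.1533, 0.3827)
ω×(Iω) gyroscopic = (-0.0720, -0.0084, 0.0630)
α = I⁻¹(τ − ω×Iω) = (0.1222, -1.5133, 0.3350)
ω + α·dt = (0.7049, -1.5605, 0.6134)
Hamilton product q⊗(0,ω) = (-0.4949749, 0.4949749, -1.4849247, -0.6363963)
q + ½dt·q⊗(0,ω), renormalized = (0.6968, 0.7166, -0.0297, -0.0127)

p' = (-0.4720, -2.9520, -0.9840)
q' = (0.6968, 0.7166, -0.0297, -0.0127)
v' = (0.7453, 1.1533, 0.3827)
ω' = (0.7049, -1.5605, 0.6134)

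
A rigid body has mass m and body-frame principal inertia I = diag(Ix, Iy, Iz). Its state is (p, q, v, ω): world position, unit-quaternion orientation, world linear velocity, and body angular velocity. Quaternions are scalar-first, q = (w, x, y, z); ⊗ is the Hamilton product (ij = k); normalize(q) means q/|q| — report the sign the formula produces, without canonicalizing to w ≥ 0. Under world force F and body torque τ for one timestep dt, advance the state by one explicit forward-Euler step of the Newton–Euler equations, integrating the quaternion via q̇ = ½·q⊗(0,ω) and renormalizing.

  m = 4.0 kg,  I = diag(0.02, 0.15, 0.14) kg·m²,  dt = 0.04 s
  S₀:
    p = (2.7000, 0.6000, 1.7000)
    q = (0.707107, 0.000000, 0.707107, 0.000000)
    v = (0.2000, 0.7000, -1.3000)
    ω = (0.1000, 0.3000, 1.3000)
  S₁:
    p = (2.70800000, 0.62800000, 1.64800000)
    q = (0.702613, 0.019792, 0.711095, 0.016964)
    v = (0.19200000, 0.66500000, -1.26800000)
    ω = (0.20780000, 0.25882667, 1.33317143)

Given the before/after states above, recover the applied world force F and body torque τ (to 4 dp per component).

v₁ − v₀ = (-0.00800000, -0.03500000, 0.03200000)
applied force F = (-0.8000, -3.5000, 3.2000)
Δω = ω₁−ω₀ = (0.10780000, -0.04117333, 0.03317143)
precession coupling = (-0.0039, -0.0156, 0.0039)
I·α + gyro = (0.0500, -0.1700, 0.1200)

F = (-0.8000, -3.5000, 3.2000)
τ = (0.0500, -0.1700, 0.1200)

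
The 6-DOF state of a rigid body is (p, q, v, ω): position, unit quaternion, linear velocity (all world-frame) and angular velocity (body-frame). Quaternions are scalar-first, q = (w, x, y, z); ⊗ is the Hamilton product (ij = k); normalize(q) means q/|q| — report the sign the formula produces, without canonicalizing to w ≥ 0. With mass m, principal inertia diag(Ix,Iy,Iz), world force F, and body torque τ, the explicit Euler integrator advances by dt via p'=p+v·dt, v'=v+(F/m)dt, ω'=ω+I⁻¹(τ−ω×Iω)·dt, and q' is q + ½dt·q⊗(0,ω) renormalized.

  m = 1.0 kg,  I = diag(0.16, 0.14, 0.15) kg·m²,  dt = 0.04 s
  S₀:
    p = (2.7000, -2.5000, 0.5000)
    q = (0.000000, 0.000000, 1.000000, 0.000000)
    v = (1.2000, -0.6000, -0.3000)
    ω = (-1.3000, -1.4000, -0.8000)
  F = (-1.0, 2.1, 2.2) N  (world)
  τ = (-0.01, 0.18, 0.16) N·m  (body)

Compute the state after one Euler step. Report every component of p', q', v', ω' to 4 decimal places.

linear accel F/m = (-1.0000, 2.1000, 2.2000)
new position p' = (2.7480, -2.5240, 0.4880)
v + (F/m)dt = (1.1600, -0.5160, -0.2120)
gyro term ω×Iω = (0.0112, 0.0104, -0.0364)
α = I⁻¹(τ − ω×Iω) = (-0.1325, 1.2114, 1.3093)
ω + α·dt = (-1.3053, -1.3515, -0.7476)
2q̇ = q⊗(0,ω) = (1.4000000, -0.8000000, 0.0000000, 1.3000000)
q' = normalize(q + ½dt·q⊗(0,ω)) = (0.0280, -0.0160, 0.9991, 0.0260)

p' = (2.7480, -2.5240, 0.4880)
q' = (0.0280, -0.0160, 0.9991, 0.0260)
v' = (1.1600, -0.5160, -0.2120)
ω' = (-1.3053, -1.3515, -0.7476)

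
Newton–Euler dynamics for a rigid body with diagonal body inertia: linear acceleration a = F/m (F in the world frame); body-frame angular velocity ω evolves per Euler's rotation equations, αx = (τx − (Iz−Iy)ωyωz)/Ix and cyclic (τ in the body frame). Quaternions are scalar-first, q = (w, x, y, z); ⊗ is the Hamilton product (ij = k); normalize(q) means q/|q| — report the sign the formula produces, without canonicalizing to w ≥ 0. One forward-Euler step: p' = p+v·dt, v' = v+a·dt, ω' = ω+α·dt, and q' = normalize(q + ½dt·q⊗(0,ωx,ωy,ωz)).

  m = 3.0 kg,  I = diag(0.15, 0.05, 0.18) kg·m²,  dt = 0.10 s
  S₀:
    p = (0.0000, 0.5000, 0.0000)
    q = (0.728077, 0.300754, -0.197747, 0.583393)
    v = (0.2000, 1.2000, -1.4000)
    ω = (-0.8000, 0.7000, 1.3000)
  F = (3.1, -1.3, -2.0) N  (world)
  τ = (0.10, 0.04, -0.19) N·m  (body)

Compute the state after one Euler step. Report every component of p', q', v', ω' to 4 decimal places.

p' = (0.0200, 0.6200, -0.1400)
q' = (0.7066, 0.2375, -0.2144, 0.6311)
v' = (0.3033, 1.1567, -1.4667)
ω' = (-0.8122, 0.7176, 1.1633)

ω×(Iω) gyroscopic = (0.1183, 0.0312, 0.0560)
(τ − ω×Iω)/I = (-0.1220, 0.1760, -1.3667)
new body rate ω' = (-0.8122, 0.7176, 1.1633)
q⊗(0,ω) = (-0.3793848, -1.2479078, -0.3480407, 0.9988303)
q + ½dt·q⊗(0,ω), renormalized = (0.7066, 0.2375, -0.2144, 0.6311)
a = (1.0333, -0.4333, -0.6667)
p + v·dt = (0.0200, 0.6200, -0.1400)
v + (F/m)dt = (0.3033, 1.1567, -1.4667)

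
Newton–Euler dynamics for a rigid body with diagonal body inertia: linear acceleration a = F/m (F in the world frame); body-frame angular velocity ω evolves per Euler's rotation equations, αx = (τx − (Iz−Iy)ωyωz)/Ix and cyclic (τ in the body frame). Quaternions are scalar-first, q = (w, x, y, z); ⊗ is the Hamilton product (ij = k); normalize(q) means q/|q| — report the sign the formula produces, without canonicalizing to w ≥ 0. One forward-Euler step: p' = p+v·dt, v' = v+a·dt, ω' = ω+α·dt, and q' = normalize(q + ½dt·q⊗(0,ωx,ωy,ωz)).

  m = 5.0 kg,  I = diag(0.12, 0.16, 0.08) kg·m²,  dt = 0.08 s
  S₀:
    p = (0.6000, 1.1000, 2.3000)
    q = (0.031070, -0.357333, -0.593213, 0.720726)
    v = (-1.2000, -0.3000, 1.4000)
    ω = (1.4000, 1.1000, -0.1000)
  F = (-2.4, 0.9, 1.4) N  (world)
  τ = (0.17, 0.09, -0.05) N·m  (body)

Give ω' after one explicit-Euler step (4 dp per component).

precession coupling ω×(Iω) = (0.0088, -0.0056, 0.0616)
α = I⁻¹(τ − ω×Iω) = (1.3433, 0.5975, -1.3950)
ω + α·dt = (1.5075, 1.1478, -0.2116)

ω' = (1.5075, 1.1478, -0.2116)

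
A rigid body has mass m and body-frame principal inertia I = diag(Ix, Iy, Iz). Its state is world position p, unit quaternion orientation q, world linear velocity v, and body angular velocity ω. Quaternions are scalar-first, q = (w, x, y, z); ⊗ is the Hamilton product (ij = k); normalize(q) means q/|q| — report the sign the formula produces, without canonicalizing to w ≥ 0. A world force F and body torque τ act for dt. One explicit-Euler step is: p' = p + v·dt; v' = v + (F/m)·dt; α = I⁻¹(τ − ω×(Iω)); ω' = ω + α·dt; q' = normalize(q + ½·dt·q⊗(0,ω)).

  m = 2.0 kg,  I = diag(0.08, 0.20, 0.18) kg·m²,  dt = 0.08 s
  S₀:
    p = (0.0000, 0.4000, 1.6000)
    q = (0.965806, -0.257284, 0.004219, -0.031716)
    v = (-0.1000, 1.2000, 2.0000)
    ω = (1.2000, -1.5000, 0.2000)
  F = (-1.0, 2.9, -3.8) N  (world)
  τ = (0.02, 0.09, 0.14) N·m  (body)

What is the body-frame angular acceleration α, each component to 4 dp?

α = (0.1750, 0.5700, 1.9778)

gyro term ω×Iω = (0.0060, -0.0240, -0.2160)
(τ − ω×Iω)/I = (0.1750, 0.5700, 1.9778)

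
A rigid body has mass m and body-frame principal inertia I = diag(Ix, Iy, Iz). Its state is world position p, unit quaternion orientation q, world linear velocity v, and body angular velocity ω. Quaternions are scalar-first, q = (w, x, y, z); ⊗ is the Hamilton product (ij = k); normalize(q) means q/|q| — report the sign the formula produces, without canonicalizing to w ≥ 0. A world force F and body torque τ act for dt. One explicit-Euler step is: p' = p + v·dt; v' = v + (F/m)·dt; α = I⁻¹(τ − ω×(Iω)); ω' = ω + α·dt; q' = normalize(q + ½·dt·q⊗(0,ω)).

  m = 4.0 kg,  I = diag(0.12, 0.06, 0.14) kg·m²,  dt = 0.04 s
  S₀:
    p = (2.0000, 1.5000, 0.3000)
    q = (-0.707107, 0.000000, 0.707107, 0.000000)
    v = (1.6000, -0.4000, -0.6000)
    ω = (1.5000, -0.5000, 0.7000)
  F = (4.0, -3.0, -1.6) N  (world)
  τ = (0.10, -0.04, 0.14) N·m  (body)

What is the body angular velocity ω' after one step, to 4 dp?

ω' = (1.5427, -0.5127, 0.7271)

precession coupling ω×(Iω) = (-0.0280, -0.0210, 0.0450)
angular accel α = (1.0667, -0.3167, 0.6786)
ω + α·dt = (1.5427, -0.5127, 0.7271)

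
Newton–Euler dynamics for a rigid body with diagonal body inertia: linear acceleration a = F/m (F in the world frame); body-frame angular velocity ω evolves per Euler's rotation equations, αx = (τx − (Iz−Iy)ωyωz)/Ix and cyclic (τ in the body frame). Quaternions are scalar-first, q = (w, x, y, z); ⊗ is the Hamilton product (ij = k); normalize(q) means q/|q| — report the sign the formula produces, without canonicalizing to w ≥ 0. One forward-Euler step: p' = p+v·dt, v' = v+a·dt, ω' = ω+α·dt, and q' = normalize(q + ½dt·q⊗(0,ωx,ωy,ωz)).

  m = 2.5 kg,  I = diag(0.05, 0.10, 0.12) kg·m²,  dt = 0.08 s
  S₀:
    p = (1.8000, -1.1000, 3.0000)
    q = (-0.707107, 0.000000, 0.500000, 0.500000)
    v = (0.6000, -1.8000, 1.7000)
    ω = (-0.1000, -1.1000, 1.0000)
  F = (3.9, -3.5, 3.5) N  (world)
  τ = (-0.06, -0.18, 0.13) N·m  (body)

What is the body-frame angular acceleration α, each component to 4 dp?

α = (-0.7600, -1.8700, 1.0375)

gyro term ω×Iω = (-0.0220, 0.0070, 0.0055)
(τ − ω×Iω)/I = (-0.7600, -1.8700, 1.0375)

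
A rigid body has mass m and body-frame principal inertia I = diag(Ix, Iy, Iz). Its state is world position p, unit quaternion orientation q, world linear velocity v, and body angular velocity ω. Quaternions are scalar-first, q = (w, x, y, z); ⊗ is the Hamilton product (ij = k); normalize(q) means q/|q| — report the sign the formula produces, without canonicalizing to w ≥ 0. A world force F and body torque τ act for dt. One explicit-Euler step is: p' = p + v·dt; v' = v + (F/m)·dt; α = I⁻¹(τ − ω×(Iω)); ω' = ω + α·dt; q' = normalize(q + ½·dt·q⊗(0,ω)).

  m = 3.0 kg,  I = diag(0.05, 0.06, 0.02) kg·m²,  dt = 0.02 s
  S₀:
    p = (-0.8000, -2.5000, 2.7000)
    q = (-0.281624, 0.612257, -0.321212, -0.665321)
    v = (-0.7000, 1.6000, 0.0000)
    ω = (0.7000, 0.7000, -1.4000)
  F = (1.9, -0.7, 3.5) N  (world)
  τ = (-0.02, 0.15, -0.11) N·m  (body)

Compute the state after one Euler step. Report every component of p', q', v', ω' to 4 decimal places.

new position p' = (-0.8140, -2.4680, 2.7000)
v' = v + a·dt = (-0.6873, 1.5953, 0.0233)
α = I⁻¹(τ − ω×Iω) = (-1.1840, 2.9900, -5.7450)
new body rate ω' = (0.6763, 0.7598, -1.5149)
Hamilton product q⊗(0,ω) = (-1.1351809, 0.7182847, 0.1942983, 1.0477019)
q' = normalize(q + ½dt·q⊗(0,ω)) = (-0.2929, 0.6193, -0.3192, -0.6547)

p' = (-0.8140, -2.4680, 2.7000)
q' = (-0.2929, 0.6193, -0.3192, -0.6547)
v' = (-0.6873, 1.5953, 0.0233)
ω' = (0.6763, 0.7598, -1.5149)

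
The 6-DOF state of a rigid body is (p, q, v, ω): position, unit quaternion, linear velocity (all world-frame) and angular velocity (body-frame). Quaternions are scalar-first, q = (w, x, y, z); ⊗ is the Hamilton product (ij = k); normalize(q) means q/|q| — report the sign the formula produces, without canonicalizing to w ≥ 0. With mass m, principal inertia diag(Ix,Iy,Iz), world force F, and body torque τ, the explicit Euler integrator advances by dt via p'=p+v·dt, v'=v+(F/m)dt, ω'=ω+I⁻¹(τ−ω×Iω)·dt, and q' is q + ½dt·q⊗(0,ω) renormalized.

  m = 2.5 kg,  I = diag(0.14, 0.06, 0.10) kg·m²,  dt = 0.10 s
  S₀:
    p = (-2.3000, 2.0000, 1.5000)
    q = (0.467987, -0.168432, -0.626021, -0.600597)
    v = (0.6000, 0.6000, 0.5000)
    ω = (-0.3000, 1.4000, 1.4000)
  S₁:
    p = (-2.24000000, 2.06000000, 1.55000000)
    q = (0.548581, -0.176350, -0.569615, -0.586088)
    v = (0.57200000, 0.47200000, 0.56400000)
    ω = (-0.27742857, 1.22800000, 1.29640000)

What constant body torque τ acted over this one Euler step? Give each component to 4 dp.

Δω = ω₁−ω₀ = (0.02257143, -0.17200000, -0.10360000)
ω₀×(Iω₀) = (0.0784, -0.0168, 0.0336)
τ = I·(Δω/dt) + ω₀×(Iω₀) = (0.1100, -0.1200, -0.0700)

τ = (0.1100, -0.1200, -0.0700)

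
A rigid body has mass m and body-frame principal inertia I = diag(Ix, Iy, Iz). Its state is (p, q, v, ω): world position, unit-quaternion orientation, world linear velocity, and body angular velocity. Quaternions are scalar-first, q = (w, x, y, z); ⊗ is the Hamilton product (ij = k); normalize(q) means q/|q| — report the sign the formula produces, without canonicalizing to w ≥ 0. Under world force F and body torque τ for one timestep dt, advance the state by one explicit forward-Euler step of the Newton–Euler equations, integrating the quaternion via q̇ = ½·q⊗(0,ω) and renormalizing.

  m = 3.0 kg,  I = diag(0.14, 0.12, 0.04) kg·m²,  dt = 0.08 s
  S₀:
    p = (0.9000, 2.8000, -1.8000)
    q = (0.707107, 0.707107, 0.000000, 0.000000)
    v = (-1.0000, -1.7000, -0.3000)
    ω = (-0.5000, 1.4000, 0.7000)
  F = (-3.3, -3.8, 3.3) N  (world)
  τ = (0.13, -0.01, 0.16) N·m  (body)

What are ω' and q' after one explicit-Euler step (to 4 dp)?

ω' = (-0.3809, 1.4167, 0.9920)
q' = (0.7197, 0.6915, 0.0198, 0.0593)

precession coupling ω×(Iω) = (-0.0784, -0.0350, 0.0140)
angular accel α = (1.4886, 0.2083, 3.6500)
ω + α·dt = (-0.3809, 1.4167, 0.9920)
2q̇ = q⊗(0,ω) = (0.3535535, -0.3535535, 0.4949749, 1.4849247)
updated quaternion q' = (0.7197, 0.6915, 0.0198, 0.0593)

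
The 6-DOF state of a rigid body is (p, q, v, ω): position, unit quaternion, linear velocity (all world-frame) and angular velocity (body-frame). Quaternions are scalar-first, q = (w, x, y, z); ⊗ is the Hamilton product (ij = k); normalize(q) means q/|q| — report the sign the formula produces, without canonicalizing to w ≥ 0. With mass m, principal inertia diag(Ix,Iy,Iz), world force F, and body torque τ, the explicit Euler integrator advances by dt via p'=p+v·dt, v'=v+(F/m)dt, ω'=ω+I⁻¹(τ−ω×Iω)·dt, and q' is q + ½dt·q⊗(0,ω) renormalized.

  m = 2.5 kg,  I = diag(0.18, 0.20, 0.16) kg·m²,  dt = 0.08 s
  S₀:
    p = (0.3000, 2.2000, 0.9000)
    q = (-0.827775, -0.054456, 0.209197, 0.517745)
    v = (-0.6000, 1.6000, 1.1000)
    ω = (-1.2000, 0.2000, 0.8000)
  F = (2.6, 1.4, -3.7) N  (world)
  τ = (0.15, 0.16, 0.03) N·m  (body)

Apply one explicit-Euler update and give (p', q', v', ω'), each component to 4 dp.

p' = (0.2520, 2.3280, 0.9880)
q' = (-0.8472, -0.0121, 0.1792, 0.5000)
v' = (-0.5168, 1.6448, 0.9816)
ω' = (-1.1305, 0.2717, 0.8174)

p' = p + v·dt = (0.2520, 2.3280, 0.9880)
v + (F/m)dt = (-0.5168, 1.6448, 0.9816)
ω×(Iω) gyroscopic = (-0.0064, -0.0192, -0.0048)
(τ − ω×Iω)/I = (0.8689, 0.8960, 0.2175)
new body rate ω' = (-1.1305, 0.2717, 0.8174)
2q̇ = q⊗(0,ω) = (-0.5213826, 1.0571386, -0.7432842, -0.4220748)
updated quaternion q' = (-0.8472, -0.0121, 0.1792, 0.5000)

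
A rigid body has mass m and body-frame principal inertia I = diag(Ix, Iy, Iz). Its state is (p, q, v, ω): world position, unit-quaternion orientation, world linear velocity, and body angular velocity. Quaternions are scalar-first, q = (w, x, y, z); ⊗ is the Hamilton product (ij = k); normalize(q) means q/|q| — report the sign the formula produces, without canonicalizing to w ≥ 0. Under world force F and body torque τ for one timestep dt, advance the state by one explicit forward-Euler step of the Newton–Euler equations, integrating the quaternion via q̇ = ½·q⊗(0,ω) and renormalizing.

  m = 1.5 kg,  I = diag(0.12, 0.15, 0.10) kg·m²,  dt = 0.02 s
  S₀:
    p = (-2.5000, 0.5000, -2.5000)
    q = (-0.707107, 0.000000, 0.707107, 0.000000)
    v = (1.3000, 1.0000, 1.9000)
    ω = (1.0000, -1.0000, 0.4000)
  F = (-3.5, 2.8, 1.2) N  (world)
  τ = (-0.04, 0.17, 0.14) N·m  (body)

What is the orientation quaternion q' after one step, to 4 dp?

q' = (-0.7000, -0.0042, 0.7141, -0.0099)

2q̇ = q⊗(0,ω) = (0.7071070, -0.4242642, 0.7071070, -0.9899498)
q' = normalize(q + ½dt·q⊗(0,ω)) = (-0.7000, -0.0042, 0.7141, -0.0099)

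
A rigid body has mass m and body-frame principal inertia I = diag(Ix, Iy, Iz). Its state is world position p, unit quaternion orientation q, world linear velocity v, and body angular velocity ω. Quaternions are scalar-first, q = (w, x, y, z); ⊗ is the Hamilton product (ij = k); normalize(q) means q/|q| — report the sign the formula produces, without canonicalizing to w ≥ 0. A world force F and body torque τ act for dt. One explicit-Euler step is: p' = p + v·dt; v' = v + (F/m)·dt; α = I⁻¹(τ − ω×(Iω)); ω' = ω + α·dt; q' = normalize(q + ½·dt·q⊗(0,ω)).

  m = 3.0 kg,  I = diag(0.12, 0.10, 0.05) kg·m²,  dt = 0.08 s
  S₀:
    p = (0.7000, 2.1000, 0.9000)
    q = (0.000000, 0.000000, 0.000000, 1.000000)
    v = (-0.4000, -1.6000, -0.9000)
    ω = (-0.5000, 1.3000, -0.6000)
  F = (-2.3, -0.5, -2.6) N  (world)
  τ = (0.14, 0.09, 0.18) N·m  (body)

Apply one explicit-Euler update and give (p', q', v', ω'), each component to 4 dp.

gyro term ω×Iω = (0.0390, 0.0210, 0.0130)
angular accel α = (0.8417, 0.6900, 3.3400)
ω + α·dt = (-0.4327, 1.3552, -0.3328)
2q̇ = q⊗(0,ω) = (0.6000000, -1.3000000, -0.5000000, 0.0000000)
updated quaternion q' = (0.0240, -0.0519, -0.0200, 0.9982)
a = F/m = (-0.7667, -0.1667, -0.8667)
new position p' = (0.6680, 1.9720, 0.8280)
v + (F/m)dt = (-0.4613, -1.6133, -0.9693)

p' = (0.6680, 1.9720, 0.8280)
q' = (0.0240, -0.0519, -0.0200, 0.9982)
v' = (-0.4613, -1.6133, -0.9693)
ω' = (-0.4327, 1.3552, -0.3328)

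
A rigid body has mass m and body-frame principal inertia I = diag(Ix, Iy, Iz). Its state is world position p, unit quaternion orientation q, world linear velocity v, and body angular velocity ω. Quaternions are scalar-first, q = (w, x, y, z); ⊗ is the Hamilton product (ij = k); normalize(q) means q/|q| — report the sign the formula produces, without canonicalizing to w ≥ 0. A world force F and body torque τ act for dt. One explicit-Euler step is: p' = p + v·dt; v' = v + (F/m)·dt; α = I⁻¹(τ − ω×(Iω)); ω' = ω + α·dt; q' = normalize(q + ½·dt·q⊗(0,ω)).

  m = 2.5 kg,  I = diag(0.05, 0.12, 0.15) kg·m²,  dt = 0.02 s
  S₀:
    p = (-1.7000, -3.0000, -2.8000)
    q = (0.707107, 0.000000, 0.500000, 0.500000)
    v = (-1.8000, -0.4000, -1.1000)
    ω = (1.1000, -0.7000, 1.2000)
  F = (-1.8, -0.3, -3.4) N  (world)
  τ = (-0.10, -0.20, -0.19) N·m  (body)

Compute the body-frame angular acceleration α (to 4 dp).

ω×(Iω) gyroscopic = (-0.0252, -0.1320, -0.0539)
angular accel α = (-1.4960, -0.5667, -0.9073)

α = (-1.4960, -0.5667, -0.9073)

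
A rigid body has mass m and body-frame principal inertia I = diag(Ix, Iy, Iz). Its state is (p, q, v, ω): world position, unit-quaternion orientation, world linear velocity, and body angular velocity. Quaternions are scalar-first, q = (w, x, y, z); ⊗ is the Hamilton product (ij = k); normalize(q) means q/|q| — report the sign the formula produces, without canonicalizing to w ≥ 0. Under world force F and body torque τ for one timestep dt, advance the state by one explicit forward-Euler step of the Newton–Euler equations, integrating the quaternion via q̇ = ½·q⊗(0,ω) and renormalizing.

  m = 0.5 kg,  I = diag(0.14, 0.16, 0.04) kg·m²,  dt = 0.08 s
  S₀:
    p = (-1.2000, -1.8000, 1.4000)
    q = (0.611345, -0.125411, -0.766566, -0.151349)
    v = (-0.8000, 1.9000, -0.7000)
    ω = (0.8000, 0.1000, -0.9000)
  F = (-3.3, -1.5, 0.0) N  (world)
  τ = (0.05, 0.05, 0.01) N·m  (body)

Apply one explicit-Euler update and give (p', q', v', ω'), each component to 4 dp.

p' = (-1.2640, -1.6480, 1.3440)
q' = (0.6123, -0.0776, -0.7726, -0.1492)
v' = (-1.3280, 1.6600, -0.7000)
ω' = (0.8224, 0.1610, -0.8832)

precession coupling ω×(Iω) = (0.0108, -0.0720, 0.0016)
α = I⁻¹(τ − ω×Iω) = (0.2800, 0.7625, 0.2100)
ω' = ω + α·dt = (0.8224, 0.1610, -0.8832)
Hamilton product q⊗(0,ω) = (0.0407713, 1.1941203, -0.1728146, 0.0505012)
q + ½dt·q⊗(0,ω), renormalized = (0.6123, -0.0776, -0.7726, -0.1492)
a = (-6.6000, -3.0000, 0.0000)
p + v·dt = (-1.2640, -1.6480, 1.3440)
v + (F/m)dt = (-1.3280, 1.6600, -0.7000)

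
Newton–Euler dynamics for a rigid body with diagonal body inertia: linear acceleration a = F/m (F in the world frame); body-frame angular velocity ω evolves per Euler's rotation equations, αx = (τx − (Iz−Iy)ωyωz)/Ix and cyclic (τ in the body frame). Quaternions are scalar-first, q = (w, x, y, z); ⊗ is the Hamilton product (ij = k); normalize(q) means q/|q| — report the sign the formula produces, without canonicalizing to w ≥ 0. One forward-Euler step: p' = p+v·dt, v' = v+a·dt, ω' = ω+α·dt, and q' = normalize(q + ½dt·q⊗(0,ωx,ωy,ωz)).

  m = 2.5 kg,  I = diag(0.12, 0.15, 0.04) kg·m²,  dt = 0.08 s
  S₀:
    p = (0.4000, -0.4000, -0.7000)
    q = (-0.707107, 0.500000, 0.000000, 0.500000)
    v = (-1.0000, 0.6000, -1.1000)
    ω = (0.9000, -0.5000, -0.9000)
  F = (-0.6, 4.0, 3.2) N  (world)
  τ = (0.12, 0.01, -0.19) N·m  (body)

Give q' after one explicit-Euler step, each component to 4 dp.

q' = (-0.7061, 0.4838, 0.0501, 0.5147)

Hamilton product q⊗(0,ω) = (0.0000000, -0.3863963, 1.2535535, 0.3863963)
q' = normalize(q + ½dt·q⊗(0,ω)) = (-0.7061, 0.4838, 0.0501, 0.5147)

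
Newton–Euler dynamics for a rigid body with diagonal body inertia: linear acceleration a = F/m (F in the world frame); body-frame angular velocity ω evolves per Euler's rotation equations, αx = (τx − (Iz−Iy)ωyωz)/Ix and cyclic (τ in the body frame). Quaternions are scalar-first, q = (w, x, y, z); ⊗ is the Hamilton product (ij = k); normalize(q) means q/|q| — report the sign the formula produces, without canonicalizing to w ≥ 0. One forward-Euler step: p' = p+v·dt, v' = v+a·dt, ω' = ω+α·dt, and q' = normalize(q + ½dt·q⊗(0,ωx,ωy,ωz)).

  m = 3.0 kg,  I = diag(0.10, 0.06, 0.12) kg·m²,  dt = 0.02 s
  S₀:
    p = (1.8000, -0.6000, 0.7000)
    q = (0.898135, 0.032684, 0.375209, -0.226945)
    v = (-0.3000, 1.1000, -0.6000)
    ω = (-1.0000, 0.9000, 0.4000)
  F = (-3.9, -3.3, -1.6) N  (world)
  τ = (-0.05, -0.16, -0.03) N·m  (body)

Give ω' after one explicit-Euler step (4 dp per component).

gyro term ω×Iω = (0.0216, 0.0080, 0.0360)
α = I⁻¹(τ − ω×Iω) = (-0.7160, -2.8000, -0.5500)
ω' = ω + α·dt = (-1.0143, 0.8440, 0.3890)

ω' = (-1.0143, 0.8440, 0.3890)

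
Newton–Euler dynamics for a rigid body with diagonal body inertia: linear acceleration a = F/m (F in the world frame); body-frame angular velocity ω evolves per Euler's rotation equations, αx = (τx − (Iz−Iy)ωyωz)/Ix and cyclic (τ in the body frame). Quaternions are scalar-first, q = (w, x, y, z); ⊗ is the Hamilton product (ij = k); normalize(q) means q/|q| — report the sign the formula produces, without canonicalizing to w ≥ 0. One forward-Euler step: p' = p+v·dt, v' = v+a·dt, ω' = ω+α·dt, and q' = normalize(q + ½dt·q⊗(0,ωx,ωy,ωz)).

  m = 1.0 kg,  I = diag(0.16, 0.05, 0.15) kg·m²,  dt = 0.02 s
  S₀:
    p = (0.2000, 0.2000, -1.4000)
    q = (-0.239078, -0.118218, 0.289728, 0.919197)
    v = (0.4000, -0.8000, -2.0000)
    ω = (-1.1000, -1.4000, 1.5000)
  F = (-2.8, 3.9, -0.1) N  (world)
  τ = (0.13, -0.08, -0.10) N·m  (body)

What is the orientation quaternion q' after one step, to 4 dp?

q⊗(0,ω) = (-1.1032161, 1.9844536, -0.4990805, 0.1255890)
updated quaternion q' = (-0.2500, -0.0983, 0.2847, 0.9202)

q' = (-0.2500, -0.0983, 0.2847, 0.9202)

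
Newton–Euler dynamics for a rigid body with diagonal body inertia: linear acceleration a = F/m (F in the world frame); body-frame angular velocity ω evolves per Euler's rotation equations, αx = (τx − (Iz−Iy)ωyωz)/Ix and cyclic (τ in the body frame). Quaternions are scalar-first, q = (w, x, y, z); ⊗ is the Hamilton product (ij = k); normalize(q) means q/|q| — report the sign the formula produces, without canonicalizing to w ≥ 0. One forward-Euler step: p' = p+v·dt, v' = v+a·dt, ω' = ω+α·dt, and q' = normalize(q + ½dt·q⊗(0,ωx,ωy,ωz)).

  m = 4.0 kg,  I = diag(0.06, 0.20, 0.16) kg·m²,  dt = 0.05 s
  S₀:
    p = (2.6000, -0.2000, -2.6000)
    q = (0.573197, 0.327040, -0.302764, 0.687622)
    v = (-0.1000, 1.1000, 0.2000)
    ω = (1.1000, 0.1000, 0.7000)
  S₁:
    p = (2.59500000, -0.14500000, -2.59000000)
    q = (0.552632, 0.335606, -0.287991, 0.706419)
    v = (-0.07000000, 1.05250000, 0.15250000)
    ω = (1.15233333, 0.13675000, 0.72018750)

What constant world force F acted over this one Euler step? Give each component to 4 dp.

v₁ − v₀ = (0.03000000, -0.04750000, -0.04750000)
F = m·Δv/dt = (2.4000, -3.8000, -3.8000)

F = (2.4000, -3.8000, -3.8000)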